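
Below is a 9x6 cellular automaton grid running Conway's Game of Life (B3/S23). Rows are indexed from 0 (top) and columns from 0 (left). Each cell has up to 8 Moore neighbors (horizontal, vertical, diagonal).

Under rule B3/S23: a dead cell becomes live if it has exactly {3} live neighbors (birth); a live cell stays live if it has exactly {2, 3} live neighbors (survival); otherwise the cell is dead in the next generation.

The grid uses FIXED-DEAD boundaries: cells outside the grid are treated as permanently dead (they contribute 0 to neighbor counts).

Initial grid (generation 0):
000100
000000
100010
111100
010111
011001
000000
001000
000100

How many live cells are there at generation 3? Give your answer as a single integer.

Answer: 11

Derivation:
Simulating step by step:
Generation 0 (given above): 16 live cells
Generation 1: 12 live cells
000000
000000
101100
100001
000001
011101
011000
000000
000000
Generation 2: 11 live cells
000000
000000
010000
010010
011001
010110
010100
000000
000000
Generation 3: 11 live cells
000000
000000
000000
110000
110001
110110
000110
000000
000000
Population at generation 3: 11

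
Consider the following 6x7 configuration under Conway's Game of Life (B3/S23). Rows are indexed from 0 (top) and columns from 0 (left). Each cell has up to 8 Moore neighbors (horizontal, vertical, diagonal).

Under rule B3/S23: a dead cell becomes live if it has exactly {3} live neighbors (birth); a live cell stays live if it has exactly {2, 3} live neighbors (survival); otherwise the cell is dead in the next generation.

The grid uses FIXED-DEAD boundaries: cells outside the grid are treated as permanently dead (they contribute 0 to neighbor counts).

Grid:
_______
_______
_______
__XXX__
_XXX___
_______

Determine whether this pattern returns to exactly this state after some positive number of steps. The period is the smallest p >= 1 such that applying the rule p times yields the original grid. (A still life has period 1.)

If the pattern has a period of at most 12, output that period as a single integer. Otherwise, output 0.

Simulating and comparing each generation to the original:
Gen 0 (original, given above): 6 live cells
Gen 1: 6 live cells, differs from original
Gen 2: 6 live cells, MATCHES original -> period = 2

Answer: 2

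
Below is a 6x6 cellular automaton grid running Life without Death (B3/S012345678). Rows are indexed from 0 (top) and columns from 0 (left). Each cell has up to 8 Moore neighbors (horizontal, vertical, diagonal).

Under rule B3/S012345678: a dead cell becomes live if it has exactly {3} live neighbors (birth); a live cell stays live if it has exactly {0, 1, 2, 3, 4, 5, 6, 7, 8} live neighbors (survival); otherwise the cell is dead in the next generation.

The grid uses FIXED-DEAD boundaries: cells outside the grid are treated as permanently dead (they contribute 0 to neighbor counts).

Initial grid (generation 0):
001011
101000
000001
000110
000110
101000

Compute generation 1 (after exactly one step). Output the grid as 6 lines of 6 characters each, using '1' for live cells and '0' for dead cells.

Simulating step by step:
Generation 0 (given above): 12 live cells
Generation 1: 23 live cells
(generation 1 grid is the final answer)

Answer: 011111
111111
000111
000111
001110
101100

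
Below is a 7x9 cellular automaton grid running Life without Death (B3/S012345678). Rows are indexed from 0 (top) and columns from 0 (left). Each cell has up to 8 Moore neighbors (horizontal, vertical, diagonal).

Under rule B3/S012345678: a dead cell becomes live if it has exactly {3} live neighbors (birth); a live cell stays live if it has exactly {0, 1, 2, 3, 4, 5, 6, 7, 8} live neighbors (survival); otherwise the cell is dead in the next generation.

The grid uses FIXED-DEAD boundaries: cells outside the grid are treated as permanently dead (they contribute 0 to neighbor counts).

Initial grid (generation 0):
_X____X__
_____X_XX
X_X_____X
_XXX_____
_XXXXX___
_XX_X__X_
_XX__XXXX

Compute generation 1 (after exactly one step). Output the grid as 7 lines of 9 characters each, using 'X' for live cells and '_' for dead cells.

Answer: _X____XX_
_X___XXXX
X_XX___XX
XXXX_____
XXXXXX___
XXX_X__XX
_XXX_XXXX

Derivation:
Simulating step by step:
Generation 0 (given above): 26 live cells
Generation 1: 36 live cells
(generation 1 grid is the final answer)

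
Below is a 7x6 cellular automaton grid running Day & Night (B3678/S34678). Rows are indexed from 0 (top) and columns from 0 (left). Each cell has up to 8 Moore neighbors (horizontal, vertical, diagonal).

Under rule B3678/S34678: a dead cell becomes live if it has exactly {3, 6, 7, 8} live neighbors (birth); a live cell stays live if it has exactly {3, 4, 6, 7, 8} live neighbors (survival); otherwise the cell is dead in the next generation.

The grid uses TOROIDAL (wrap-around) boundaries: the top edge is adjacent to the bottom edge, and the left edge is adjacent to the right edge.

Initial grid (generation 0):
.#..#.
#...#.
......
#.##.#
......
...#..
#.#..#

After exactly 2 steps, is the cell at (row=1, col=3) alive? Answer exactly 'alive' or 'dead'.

Answer: alive

Derivation:
Simulating step by step:
Generation 0 (given above): 12 live cells
Generation 1: 13 live cells
.#.#..
.....#
##.##.
......
..###.
......
.#.##.
Generation 2: 6 live cells
#.....
.#.#..
.....#
.#...#
......
......
......

Cell (1,3) at generation 2: 1 -> alive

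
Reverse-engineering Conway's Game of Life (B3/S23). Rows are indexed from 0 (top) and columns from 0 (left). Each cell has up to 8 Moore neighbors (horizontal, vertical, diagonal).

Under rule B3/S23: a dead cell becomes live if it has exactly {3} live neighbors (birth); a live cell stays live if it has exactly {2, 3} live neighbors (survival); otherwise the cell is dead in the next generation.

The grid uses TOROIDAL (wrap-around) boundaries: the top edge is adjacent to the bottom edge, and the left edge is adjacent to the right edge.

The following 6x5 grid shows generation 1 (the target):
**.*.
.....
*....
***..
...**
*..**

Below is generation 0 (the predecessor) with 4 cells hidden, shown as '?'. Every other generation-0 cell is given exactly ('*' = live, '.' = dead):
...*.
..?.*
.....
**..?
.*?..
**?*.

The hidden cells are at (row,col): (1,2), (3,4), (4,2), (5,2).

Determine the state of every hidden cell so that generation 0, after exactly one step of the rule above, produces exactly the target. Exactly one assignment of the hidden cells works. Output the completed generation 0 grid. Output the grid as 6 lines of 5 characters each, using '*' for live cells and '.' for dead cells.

Answer: ...*.
....*
.....
**...
.**..
****.

Derivation:
Hidden generation-0 cells (in order): (1,2), (3,4), (4,2), (5,2).
A hidden cell only influences target cells in its own 3x3 neighborhood. Try each of the 2^4 = 16 assignments, step the completed generation 0 forward once under B3/S23, and compare with the target:
  (1,2)=. (3,4)=. (4,2)=. (5,2)=. -> step gives (0,1)='.' but target has '*' -> reject
  (1,2)=. (3,4)=. (4,2)=. (5,2)=* -> step gives (3,2)='.' but target has '*' -> reject
  (1,2)=. (3,4)=. (4,2)=* (5,2)=. -> step gives (0,1)='.' but target has '*' -> reject
  (1,2)=. (3,4)=. (4,2)=* (5,2)=* -> step reproduces the target at every cell -> ACCEPT
  (1,2)=. (3,4)=* (4,2)=. (5,2)=. -> step gives (0,1)='.' but target has '*' -> reject
  (1,2)=. (3,4)=* (4,2)=. (5,2)=* -> step gives (2,0)='.' but target has '*' -> reject
  (1,2)=. (3,4)=* (4,2)=* (5,2)=. -> step gives (0,1)='.' but target has '*' -> reject
  (1,2)=. (3,4)=* (4,2)=* (5,2)=* -> step gives (2,0)='.' but target has '*' -> reject
  (1,2)=* (3,4)=. (4,2)=. (5,2)=. -> step gives (1,3)='*' but target has '.' -> reject
  (1,2)=* (3,4)=. (4,2)=. (5,2)=* -> step gives (0,1)='.' but target has '*' -> reject
  (1,2)=* (3,4)=. (4,2)=* (5,2)=. -> step gives (1,3)='*' but target has '.' -> reject
  (1,2)=* (3,4)=. (4,2)=* (5,2)=* -> step gives (0,1)='.' but target has '*' -> reject
  (1,2)=* (3,4)=* (4,2)=. (5,2)=. -> step gives (1,3)='*' but target has '.' -> reject
  (1,2)=* (3,4)=* (4,2)=. (5,2)=* -> step gives (0,1)='.' but target has '*' -> reject
  (1,2)=* (3,4)=* (4,2)=* (5,2)=. -> step gives (1,3)='*' but target has '.' -> reject
  (1,2)=* (3,4)=* (4,2)=* (5,2)=* -> step gives (0,1)='.' but target has '*' -> reject
Unique solution: (1,2)=dead, (3,4)=dead, (4,2)=live, (5,2)=live.
Check: live-neighbor counts of every cell in the completed generation 0:
33434
10121
32112
23311
56533
24533
Applying B3/S23 to generation 0 with these counts gives:
**.*.
.....
*....
***..
...**
*..**
which matches the target exactly.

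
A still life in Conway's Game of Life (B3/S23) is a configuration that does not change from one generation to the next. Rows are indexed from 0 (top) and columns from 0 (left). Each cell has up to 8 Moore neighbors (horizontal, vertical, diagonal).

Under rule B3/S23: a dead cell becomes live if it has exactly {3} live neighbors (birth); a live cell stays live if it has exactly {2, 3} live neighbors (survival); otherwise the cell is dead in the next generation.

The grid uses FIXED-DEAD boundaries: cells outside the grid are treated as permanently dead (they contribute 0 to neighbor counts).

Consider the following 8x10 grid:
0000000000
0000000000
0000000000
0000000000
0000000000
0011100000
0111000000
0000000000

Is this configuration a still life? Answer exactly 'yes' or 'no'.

Answer: no

Derivation:
Compute generation 1 and compare to generation 0 (given above):
Generation 1:
0000000000
0000000000
0000000000
0000000000
0001000000
0100100000
0100100000
0010000000
Cell (4,3) differs: gen0=0 vs gen1=1 -> NOT a still life.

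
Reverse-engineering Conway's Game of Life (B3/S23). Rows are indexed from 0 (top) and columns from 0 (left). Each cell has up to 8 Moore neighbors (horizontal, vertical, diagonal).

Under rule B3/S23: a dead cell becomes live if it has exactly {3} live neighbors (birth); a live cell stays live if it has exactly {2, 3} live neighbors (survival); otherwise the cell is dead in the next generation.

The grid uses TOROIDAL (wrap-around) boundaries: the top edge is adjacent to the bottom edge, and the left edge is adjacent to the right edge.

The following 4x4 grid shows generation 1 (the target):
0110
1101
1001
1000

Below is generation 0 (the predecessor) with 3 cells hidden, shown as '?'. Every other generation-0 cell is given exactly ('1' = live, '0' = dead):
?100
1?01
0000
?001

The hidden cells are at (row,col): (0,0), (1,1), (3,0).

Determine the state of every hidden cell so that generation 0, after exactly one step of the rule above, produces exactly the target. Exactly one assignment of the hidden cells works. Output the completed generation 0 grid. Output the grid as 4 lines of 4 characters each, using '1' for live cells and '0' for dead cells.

Answer: 1100
1001
0000
0001

Derivation:
Hidden generation-0 cells (in order): (0,0), (1,1), (3,0).
A hidden cell only influences target cells in its own 3x3 neighborhood. Try each of the 2^3 = 8 assignments, step the completed generation 0 forward once under B3/S23, and compare with the target:
  (0,0)=0 (1,1)=0 (3,0)=0 -> step gives (0,1)='0' but target has '1' -> reject
  (0,0)=0 (1,1)=0 (3,0)=1 -> step gives (1,1)='0' but target has '1' -> reject
  (0,0)=0 (1,1)=1 (3,0)=0 -> step gives (0,2)='0' but target has '1' -> reject
  (0,0)=0 (1,1)=1 (3,0)=1 -> step gives (0,2)='0' but target has '1' -> reject
  (0,0)=1 (1,1)=0 (3,0)=0 -> step reproduces the target at every cell -> ACCEPT
  (0,0)=1 (1,1)=0 (3,0)=1 -> step gives (2,0)='0' but target has '1' -> reject
  (0,0)=1 (1,1)=1 (3,0)=0 -> step gives (0,2)='0' but target has '1' -> reject
  (0,0)=1 (1,1)=1 (3,0)=1 -> step gives (0,1)='0' but target has '1' -> reject
Unique solution: (0,0)=live, (1,1)=dead, (3,0)=dead.
Check: live-neighbor counts of every cell in the completed generation 0:
4234
3322
3123
3221
Applying B3/S23 to generation 0 with these counts gives:
0110
1101
1001
1000
which matches the target exactly.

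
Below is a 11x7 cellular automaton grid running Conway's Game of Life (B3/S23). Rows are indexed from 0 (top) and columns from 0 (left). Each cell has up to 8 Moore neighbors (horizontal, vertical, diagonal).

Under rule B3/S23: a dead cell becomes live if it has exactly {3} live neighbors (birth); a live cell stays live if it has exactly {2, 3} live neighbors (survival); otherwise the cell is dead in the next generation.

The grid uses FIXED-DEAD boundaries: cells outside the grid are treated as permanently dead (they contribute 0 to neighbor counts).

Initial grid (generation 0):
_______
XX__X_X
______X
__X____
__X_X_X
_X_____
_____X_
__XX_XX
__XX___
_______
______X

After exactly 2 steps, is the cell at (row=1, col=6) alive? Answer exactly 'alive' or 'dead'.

Answer: dead

Derivation:
Simulating step by step:
Generation 0 (given above): 18 live cells
Generation 1: 20 live cells
_______
_____X_
_X___X_
___X_X_
_XXX___
_____X_
__X_XXX
__XX_XX
__XXX__
_______
_______
Generation 2: 16 live cells
_______
_______
_____XX
_X_X___
__XX___
_X___XX
__X____
_X____X
__X_XX_
___X___
_______

Cell (1,6) at generation 2: 0 -> dead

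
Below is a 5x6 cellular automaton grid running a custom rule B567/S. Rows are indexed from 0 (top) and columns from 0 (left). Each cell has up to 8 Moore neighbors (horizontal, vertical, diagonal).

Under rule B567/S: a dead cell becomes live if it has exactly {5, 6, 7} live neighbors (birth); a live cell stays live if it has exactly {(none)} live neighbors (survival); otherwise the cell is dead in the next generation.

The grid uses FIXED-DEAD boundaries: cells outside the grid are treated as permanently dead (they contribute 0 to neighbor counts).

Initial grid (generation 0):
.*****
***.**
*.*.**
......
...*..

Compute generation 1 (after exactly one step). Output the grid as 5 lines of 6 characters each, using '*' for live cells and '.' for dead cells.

Simulating step by step:
Generation 0 (given above): 15 live cells
Generation 1: 2 live cells
(generation 1 grid is the final answer)

Answer: ......
...*..
.*....
......
......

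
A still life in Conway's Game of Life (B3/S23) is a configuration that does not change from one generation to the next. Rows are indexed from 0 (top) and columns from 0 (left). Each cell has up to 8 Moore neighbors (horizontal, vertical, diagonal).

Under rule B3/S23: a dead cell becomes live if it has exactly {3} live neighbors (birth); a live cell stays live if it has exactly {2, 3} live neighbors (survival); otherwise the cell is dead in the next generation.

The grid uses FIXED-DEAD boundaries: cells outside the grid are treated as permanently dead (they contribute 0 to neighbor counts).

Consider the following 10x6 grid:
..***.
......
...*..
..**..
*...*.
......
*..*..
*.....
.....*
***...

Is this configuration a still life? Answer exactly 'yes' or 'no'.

Answer: no

Derivation:
Compute generation 1 and compare to generation 0 (given above):
Generation 1:
...*..
..*.*.
..**..
..***.
...*..
......
......
......
*.....
.*....
Cell (0,2) differs: gen0=1 vs gen1=0 -> NOT a still life.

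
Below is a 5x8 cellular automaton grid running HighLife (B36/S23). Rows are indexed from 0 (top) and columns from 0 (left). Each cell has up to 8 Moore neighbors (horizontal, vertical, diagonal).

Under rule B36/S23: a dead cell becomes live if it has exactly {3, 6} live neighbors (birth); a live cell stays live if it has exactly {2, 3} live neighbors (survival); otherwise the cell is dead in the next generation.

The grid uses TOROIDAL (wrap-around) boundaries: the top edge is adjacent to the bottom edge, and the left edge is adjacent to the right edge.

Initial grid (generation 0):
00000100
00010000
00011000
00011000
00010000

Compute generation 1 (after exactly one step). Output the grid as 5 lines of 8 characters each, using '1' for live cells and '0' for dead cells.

Simulating step by step:
Generation 0 (given above): 7 live cells
Generation 1: 5 live cells
(generation 1 grid is the final answer)

Answer: 00001000
00010000
00100000
00100000
00010000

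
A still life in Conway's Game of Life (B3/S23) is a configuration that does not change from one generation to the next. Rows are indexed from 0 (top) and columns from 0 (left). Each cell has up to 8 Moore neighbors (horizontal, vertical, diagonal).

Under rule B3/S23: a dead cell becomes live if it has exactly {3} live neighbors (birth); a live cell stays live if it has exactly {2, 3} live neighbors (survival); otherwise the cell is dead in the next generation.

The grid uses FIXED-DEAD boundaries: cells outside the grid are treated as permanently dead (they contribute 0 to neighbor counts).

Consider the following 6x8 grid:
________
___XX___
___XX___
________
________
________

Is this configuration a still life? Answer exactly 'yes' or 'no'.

Answer: yes

Derivation:
Compute generation 1 and compare to generation 0 (given above):
Generation 1:
________
___XX___
___XX___
________
________
________
The grids are IDENTICAL -> still life.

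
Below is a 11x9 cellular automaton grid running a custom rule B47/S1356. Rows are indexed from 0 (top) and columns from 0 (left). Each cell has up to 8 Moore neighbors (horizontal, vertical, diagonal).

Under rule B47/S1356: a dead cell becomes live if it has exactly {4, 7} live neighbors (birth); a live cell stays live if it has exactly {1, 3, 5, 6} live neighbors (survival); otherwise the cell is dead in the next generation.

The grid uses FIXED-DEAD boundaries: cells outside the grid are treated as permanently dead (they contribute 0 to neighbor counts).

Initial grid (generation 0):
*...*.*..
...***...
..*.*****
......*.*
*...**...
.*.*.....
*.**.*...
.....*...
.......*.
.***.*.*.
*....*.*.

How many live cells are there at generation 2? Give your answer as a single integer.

Answer: 25

Derivation:
Simulating step by step:
Generation 0 (given above): 33 live cells
Generation 1: 27 live cells
....***..
....**.*.
..**.*...
....*....
*........
.***.....
*.*.**...
.....*...
......**.
...*.*...
*....***.
Generation 2: 25 live cells
....*.*..
...***.*.
..**.*...
.........
*........
..**.....
*****....
.....**..
......**.
.....*.*.
......**.
Population at generation 2: 25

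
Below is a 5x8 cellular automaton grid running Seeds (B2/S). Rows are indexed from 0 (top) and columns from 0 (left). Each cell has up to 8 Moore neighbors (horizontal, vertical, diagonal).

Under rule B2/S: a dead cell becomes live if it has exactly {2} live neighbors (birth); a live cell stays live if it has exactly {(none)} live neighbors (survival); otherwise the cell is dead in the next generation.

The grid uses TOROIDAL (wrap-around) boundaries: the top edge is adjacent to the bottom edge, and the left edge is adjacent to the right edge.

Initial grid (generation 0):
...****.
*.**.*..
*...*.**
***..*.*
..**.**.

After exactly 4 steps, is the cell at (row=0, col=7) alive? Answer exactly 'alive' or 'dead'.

Answer: dead

Derivation:
Simulating step by step:
Generation 0 (given above): 21 live cells
Generation 1: 0 live cells
........
........
........
........
........
Generation 2: 0 live cells
........
........
........
........
........
Generation 3: 0 live cells
........
........
........
........
........
Generation 4: 0 live cells
........
........
........
........
........

Cell (0,7) at generation 4: 0 -> dead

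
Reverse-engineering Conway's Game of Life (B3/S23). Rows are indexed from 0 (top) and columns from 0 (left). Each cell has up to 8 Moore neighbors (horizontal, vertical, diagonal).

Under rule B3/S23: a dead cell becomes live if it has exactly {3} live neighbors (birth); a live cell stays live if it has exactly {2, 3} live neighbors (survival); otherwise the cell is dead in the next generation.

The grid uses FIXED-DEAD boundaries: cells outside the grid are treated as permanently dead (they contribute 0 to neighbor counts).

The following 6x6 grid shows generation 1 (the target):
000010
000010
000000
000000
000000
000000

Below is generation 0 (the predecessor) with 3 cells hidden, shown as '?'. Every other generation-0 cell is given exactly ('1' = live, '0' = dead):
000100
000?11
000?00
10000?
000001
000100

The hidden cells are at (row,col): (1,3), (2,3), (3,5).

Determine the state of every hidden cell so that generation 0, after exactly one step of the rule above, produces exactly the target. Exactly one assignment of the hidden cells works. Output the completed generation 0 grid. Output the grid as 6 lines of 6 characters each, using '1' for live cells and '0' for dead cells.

Hidden generation-0 cells (in order): (1,3), (2,3), (3,5).
A hidden cell only influences target cells in its own 3x3 neighborhood. Try each of the 2^3 = 8 assignments, step the completed generation 0 forward once under B3/S23, and compare with the target:
  (1,3)=0 (2,3)=0 (3,5)=0 -> step reproduces the target at every cell -> ACCEPT
  (1,3)=0 (2,3)=0 (3,5)=1 -> step gives (2,4)='1' but target has '0' -> reject
  (1,3)=0 (2,3)=1 (3,5)=0 -> step gives (1,3)='1' but target has '0' -> reject
  (1,3)=0 (2,3)=1 (3,5)=1 -> step gives (1,3)='1' but target has '0' -> reject
  (1,3)=1 (2,3)=0 (3,5)=0 -> step gives (0,3)='1' but target has '0' -> reject
  (1,3)=1 (2,3)=0 (3,5)=1 -> step gives (0,3)='1' but target has '0' -> reject
  (1,3)=1 (2,3)=1 (3,5)=0 -> step gives (0,3)='1' but target has '0' -> reject
  (1,3)=1 (2,3)=1 (3,5)=1 -> step gives (0,3)='1' but target has '0' -> reject
Unique solution: (1,3)=dead, (2,3)=dead, (3,5)=dead.
Check: live-neighbor counts of every cell in the completed generation 0:
001132
001221
110122
010011
111120
001021
Applying B3/S23 to generation 0 with these counts gives:
000010
000010
000000
000000
000000
000000
which matches the target exactly.

Answer: 000100
000011
000000
100000
000001
000100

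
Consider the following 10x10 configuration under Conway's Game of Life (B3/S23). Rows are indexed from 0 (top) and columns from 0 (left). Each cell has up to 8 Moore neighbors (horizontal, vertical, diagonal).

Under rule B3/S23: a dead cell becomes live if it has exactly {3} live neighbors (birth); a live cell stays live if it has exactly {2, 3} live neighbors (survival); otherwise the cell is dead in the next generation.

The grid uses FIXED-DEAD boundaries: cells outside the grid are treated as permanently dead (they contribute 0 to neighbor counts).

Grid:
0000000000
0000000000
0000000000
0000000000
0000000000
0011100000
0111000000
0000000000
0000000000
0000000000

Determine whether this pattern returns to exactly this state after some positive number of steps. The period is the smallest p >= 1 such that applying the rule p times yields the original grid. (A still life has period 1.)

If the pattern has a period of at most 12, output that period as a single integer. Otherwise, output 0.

Simulating and comparing each generation to the original:
Gen 0 (original, given above): 6 live cells
Gen 1: 6 live cells, differs from original
Gen 2: 6 live cells, MATCHES original -> period = 2

Answer: 2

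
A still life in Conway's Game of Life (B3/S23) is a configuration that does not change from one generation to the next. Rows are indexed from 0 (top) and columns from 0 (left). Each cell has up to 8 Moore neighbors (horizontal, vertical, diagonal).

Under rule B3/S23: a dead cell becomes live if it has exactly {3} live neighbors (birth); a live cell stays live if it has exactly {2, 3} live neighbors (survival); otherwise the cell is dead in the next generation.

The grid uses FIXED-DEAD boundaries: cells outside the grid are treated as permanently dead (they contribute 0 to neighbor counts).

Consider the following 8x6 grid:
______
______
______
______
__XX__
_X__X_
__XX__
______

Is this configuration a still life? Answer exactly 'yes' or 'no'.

Answer: yes

Derivation:
Compute generation 1 and compare to generation 0 (given above):
Generation 1:
______
______
______
______
__XX__
_X__X_
__XX__
______
The grids are IDENTICAL -> still life.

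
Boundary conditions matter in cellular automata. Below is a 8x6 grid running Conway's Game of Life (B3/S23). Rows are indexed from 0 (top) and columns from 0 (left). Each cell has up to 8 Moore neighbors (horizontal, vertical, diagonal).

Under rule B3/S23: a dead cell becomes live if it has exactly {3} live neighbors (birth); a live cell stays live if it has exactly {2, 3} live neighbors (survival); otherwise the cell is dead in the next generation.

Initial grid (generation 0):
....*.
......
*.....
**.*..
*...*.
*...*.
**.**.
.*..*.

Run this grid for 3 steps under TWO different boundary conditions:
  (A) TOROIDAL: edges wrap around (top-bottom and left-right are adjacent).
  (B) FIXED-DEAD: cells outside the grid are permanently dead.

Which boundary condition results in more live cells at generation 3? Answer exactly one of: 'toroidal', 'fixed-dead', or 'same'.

Answer: toroidal

Derivation:
Under TOROIDAL boundary, generation 3:
......
**....
.*....
*.**.*
.*.*.*
...**.
......
.....*
Population = 13

Under FIXED-DEAD boundary, generation 3:
......
......
.*....
*.***.
.*.**.
....*.
......
......
Population = 9

Comparison: toroidal=13, fixed-dead=9 -> toroidal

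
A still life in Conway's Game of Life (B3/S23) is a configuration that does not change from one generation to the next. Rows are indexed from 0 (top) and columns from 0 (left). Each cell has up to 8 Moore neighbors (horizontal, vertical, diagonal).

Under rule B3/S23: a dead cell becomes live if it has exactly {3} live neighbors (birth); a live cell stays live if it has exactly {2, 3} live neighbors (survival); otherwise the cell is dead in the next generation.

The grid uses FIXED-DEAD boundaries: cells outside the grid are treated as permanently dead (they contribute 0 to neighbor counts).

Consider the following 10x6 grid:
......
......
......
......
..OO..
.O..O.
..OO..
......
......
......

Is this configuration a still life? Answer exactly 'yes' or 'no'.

Compute generation 1 and compare to generation 0 (given above):
Generation 1:
......
......
......
......
..OO..
.O..O.
..OO..
......
......
......
The grids are IDENTICAL -> still life.

Answer: yes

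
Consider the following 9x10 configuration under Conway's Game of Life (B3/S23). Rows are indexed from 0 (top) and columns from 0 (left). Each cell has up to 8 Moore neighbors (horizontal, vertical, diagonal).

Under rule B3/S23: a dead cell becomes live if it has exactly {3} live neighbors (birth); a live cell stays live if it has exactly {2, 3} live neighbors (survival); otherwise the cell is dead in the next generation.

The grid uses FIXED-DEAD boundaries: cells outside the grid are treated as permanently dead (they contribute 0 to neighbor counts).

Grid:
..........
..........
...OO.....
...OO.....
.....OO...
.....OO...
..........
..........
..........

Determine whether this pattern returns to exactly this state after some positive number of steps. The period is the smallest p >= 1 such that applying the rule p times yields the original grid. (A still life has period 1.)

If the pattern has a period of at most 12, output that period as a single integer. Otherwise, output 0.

Answer: 2

Derivation:
Simulating and comparing each generation to the original:
Gen 0 (original, given above): 8 live cells
Gen 1: 6 live cells, differs from original
Gen 2: 8 live cells, MATCHES original -> period = 2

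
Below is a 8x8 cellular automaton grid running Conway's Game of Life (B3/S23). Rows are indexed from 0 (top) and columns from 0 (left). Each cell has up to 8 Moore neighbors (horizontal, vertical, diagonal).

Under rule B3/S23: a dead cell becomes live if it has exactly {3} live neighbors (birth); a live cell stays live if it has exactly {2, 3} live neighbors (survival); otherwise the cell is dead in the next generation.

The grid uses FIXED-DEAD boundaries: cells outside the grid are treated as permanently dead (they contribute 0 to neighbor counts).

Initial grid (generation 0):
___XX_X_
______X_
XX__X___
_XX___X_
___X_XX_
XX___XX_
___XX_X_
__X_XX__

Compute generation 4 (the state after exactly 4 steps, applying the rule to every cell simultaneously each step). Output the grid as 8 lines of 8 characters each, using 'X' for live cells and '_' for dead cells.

Answer: _XX_XX__
_____XX_
_X__XXX_
__X_XX__
___XXX__
____X___
__X___X_
__XXXXX_

Derivation:
Simulating step by step:
Generation 0 (given above): 23 live cells
Generation 1: 25 live cells
_____X__
___XX___
XXX__X__
XXXXX_X_
X___X__X
__XX___X
_XXX__X_
____XX__
Generation 2: 25 live cells
____X___
_XXXXX__
X____X__
____X_X_
X___XXXX
____X_XX
_X___XX_
__XXXX__
Generation 3: 22 live cells
__X_XX__
_XXX_X__
_XX___X_
____X__X
___XX___
____X___
__X____X
__XXXXX_
Generation 4: 24 live cells
(generation 4 grid is the final answer)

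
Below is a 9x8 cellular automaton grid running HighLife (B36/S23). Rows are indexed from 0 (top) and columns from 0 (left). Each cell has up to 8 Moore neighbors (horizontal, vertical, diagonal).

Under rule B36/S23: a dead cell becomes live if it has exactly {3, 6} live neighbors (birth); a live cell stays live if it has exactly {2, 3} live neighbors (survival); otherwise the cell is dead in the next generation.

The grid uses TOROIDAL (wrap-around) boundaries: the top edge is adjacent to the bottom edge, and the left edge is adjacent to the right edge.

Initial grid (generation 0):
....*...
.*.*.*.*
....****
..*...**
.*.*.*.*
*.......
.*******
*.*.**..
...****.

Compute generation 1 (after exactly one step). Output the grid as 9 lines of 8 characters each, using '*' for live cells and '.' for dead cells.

Simulating step by step:
Generation 0 (given above): 32 live cells
Generation 1: 18 live cells
(generation 1 grid is the final answer)

Answer: ..*.....
*..*...*
..***...
..**....
.**....*
........
..*...**
*.....*.
......*.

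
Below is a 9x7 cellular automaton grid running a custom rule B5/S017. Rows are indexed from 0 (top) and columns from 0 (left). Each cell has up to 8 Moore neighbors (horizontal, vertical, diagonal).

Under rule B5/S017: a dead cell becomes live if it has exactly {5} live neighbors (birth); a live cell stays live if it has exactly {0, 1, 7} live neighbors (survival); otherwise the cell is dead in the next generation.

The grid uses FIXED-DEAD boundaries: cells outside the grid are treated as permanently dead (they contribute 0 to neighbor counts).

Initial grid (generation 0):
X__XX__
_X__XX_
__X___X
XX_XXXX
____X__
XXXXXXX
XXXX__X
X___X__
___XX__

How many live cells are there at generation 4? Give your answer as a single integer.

Simulating step by step:
Generation 0 (given above): 31 live cells
Generation 1: 8 live cells
X______
_______
____X__
X______
_XX____
_______
____XX_
___X___
_______
Generation 2: 6 live cells
X______
_______
____X__
X______
__X____
_______
_____X_
___X___
_______
Generation 3: 6 live cells
X______
_______
____X__
X______
__X____
_______
_____X_
___X___
_______
Generation 4: 6 live cells
X______
_______
____X__
X______
__X____
_______
_____X_
___X___
_______
Population at generation 4: 6

Answer: 6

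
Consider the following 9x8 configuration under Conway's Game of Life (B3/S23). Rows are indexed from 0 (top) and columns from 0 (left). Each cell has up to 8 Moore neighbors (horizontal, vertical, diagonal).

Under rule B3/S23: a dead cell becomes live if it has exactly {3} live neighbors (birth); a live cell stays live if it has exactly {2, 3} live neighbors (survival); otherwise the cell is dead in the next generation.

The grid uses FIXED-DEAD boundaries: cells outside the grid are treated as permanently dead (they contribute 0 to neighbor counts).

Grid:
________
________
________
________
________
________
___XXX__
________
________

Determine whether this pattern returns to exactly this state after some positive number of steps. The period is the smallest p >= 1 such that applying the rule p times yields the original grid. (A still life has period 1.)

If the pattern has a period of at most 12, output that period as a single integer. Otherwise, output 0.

Simulating and comparing each generation to the original:
Gen 0 (original, given above): 3 live cells
Gen 1: 3 live cells, differs from original
Gen 2: 3 live cells, MATCHES original -> period = 2

Answer: 2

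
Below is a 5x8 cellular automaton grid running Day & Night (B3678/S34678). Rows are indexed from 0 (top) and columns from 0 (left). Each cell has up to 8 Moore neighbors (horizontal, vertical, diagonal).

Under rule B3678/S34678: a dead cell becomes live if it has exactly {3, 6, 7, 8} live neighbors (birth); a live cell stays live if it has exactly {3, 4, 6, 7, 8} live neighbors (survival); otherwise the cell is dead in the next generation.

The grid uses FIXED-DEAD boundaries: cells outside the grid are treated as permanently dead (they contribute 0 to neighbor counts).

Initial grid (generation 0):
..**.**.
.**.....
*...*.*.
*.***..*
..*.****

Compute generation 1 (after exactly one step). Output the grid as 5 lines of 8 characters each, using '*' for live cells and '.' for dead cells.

Answer: .**.....
.**.*.*.
.....*..
....**.*
.*..***.

Derivation:
Simulating step by step:
Generation 0 (given above): 19 live cells
Generation 1: 14 live cells
(generation 1 grid is the final answer)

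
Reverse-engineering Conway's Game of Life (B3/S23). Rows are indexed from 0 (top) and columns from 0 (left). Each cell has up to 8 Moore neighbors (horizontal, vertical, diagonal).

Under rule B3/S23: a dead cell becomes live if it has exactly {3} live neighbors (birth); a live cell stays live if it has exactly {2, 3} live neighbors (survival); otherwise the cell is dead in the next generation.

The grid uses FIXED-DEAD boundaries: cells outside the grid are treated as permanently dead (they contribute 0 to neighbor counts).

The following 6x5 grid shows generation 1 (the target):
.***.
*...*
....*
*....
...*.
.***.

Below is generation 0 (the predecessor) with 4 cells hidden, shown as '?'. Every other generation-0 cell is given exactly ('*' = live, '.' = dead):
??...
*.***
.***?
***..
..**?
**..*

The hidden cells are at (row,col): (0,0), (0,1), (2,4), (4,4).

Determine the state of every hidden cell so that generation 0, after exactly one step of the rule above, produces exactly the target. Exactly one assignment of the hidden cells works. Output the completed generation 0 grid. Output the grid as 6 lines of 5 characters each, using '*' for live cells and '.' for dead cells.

Hidden generation-0 cells (in order): (0,0), (0,1), (2,4), (4,4).
A hidden cell only influences target cells in its own 3x3 neighborhood. Try each of the 2^4 = 16 assignments, step the completed generation 0 forward once under B3/S23, and compare with the target:
  (0,0)=. (0,1)=. (2,4)=. (4,4)=. -> step gives (0,1)='.' but target has '*' -> reject
  (0,0)=. (0,1)=. (2,4)=. (4,4)=* -> step gives (0,1)='.' but target has '*' -> reject
  (0,0)=. (0,1)=. (2,4)=* (4,4)=. -> step gives (0,1)='.' but target has '*' -> reject
  (0,0)=. (0,1)=. (2,4)=* (4,4)=* -> step gives (0,1)='.' but target has '*' -> reject
  (0,0)=. (0,1)=* (2,4)=. (4,4)=. -> step reproduces the target at every cell -> ACCEPT
  (0,0)=. (0,1)=* (2,4)=. (4,4)=* -> step gives (3,4)='*' but target has '.' -> reject
  (0,0)=. (0,1)=* (2,4)=* (4,4)=. -> step gives (3,4)='*' but target has '.' -> reject
  (0,0)=. (0,1)=* (2,4)=* (4,4)=* -> step gives (4,3)='.' but target has '*' -> reject
  (0,0)=* (0,1)=. (2,4)=. (4,4)=. -> step gives (0,2)='.' but target has '*' -> reject
  (0,0)=* (0,1)=. (2,4)=. (4,4)=* -> step gives (0,2)='.' but target has '*' -> reject
  (0,0)=* (0,1)=. (2,4)=* (4,4)=. -> step gives (0,2)='.' but target has '*' -> reject
  (0,0)=* (0,1)=. (2,4)=* (4,4)=* -> step gives (0,2)='.' but target has '*' -> reject
  (0,0)=* (0,1)=* (2,4)=. (4,4)=. -> step gives (0,0)='*' but target has '.' -> reject
  (0,0)=* (0,1)=* (2,4)=. (4,4)=* -> step gives (0,0)='*' but target has '.' -> reject
  (0,0)=* (0,1)=* (2,4)=* (4,4)=. -> step gives (0,0)='*' but target has '.' -> reject
  (0,0)=* (0,1)=* (2,4)=* (4,4)=* -> step gives (0,0)='*' but target has '.' -> reject
Unique solution: (0,0)=dead, (0,1)=live, (2,4)=dead, (4,4)=dead.
Check: live-neighbor counts of every cell in the completed generation 0:
22332
25542
46653
25652
46432
12331
Applying B3/S23 to generation 0 with these counts gives:
.***.
*...*
....*
*....
...*.
.***.
which matches the target exactly.

Answer: .*...
*.***
.***.
***..
..**.
**..*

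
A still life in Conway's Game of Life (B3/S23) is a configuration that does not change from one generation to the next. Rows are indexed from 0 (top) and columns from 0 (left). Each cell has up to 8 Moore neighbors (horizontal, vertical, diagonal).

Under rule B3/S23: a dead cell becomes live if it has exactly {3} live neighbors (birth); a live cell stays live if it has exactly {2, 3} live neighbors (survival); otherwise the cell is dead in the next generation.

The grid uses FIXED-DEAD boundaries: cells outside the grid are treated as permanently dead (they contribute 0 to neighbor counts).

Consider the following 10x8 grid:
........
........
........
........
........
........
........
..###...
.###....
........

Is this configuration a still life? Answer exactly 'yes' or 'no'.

Compute generation 1 and compare to generation 0 (given above):
Generation 1:
........
........
........
........
........
........
...#....
.#..#...
.#..#...
..#.....
Cell (6,3) differs: gen0=0 vs gen1=1 -> NOT a still life.

Answer: no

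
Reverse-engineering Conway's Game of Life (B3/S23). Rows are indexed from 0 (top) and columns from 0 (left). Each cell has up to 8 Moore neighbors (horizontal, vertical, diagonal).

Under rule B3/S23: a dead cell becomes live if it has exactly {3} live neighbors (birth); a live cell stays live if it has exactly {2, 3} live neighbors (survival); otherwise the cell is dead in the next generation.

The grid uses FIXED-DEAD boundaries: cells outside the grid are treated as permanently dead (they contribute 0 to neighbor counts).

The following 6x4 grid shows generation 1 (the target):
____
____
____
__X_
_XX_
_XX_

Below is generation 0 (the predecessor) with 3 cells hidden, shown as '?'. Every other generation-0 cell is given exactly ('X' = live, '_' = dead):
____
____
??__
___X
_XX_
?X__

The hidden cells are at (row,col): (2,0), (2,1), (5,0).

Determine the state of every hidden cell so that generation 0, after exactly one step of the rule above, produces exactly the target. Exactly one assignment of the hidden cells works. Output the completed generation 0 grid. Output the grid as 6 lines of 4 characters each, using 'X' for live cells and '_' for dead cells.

Answer: ____
____
____
___X
_XX_
_X__

Derivation:
Hidden generation-0 cells (in order): (2,0), (2,1), (5,0).
A hidden cell only influences target cells in its own 3x3 neighborhood. Try each of the 2^3 = 8 assignments, step the completed generation 0 forward once under B3/S23, and compare with the target:
  (2,0)=_ (2,1)=_ (5,0)=_ -> step reproduces the target at every cell -> ACCEPT
  (2,0)=_ (2,1)=_ (5,0)=X -> step gives (4,0)='X' but target has '_' -> reject
  (2,0)=_ (2,1)=X (5,0)=_ -> step gives (3,1)='X' but target has '_' -> reject
  (2,0)=_ (2,1)=X (5,0)=X -> step gives (3,1)='X' but target has '_' -> reject
  (2,0)=X (2,1)=_ (5,0)=_ -> step gives (3,1)='X' but target has '_' -> reject
  (2,0)=X (2,1)=_ (5,0)=X -> step gives (3,1)='X' but target has '_' -> reject
  (2,0)=X (2,1)=X (5,0)=_ -> step gives (3,0)='X' but target has '_' -> reject
  (2,0)=X (2,1)=X (5,0)=X -> step gives (3,0)='X' but target has '_' -> reject
Unique solution: (2,0)=dead, (2,1)=dead, (5,0)=dead.
Check: live-neighbor counts of every cell in the completed generation 0:
0000
0000
0011
1231
2232
2231
Applying B3/S23 to generation 0 with these counts gives:
____
____
____
__X_
_XX_
_XX_
which matches the target exactly.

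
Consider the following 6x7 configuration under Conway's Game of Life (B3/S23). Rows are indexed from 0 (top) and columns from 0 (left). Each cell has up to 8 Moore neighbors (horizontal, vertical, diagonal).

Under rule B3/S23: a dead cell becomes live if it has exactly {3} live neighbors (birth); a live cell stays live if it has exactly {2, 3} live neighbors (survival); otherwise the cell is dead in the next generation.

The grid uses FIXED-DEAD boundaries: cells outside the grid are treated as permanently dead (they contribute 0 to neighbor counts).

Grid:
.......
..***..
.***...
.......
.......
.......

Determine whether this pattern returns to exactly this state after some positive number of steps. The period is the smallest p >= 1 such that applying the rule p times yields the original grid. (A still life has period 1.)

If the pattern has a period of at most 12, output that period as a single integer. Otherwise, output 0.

Answer: 2

Derivation:
Simulating and comparing each generation to the original:
Gen 0 (original, given above): 6 live cells
Gen 1: 6 live cells, differs from original
Gen 2: 6 live cells, MATCHES original -> period = 2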